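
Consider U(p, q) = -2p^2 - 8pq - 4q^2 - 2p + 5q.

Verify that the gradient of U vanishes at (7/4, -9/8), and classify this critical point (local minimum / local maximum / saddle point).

saddle point

∇U = (-4p - 8q - 2, -8p - 8q + 5); substituting (7/4, -9/8) gives ∇U = (0, 0), so (7/4, -9/8) is indeed a critical point.
The Hessian of U is constant: H = [[-4, -8], [-8, -8]].
det(H) = (-4)·(-8) − (-8)² = -32.
Since det(H) < 0, H is indefinite and the critical point is a saddle point.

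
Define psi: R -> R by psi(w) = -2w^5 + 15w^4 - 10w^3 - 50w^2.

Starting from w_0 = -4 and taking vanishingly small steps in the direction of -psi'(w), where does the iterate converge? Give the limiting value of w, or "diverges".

psi'(w) = -10w(w - 5)(w - 2)(w + 1), so psi'(-4) = -6480.
Gradient descent moves in the -psi' direction, i.e. w is increasing.
The nearest critical point in that direction is w = -1, where psi'' = 180 > 0 (a local minimum). The iterate converges there.

-1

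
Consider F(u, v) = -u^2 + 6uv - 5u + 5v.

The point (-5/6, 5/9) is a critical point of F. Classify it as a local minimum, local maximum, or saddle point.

saddle point

The Hessian of F is constant: H = [[-2, 6], [6, 0]].
det(H) = (-2)·0 − 6² = -36.
Since det(H) < 0, H is indefinite and the critical point is a saddle point.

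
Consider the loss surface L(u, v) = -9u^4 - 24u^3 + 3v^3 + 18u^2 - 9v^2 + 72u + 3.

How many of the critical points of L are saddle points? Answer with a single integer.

L separates as a function of u plus a function of v, so ∇L=0 decouples.
∂L/∂u = -36(u - 1)(u + 1)(u + 2) = 0 at u ∈ {-2, -1, 1}; ∂L/∂v = 9v(v - 2) = 0 at v ∈ {0, 2}.
The Hessian is diagonal: diag(L_uu, L_vv). Second derivatives: L_uu(-2)=-108, L_uu(-1)=72, L_uu(1)=-216; L_vv(0)=-18, L_vv(2)=18.
Saddle points occur where the two diagonal entries have opposite signs: (-2, 2), (-1, 0), (1, 2). Count: 3.

3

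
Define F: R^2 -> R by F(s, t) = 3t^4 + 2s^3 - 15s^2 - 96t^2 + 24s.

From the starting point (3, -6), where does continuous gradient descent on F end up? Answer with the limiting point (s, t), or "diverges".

F is separable, so gradient descent decouples: s follows -∂F/∂s, t follows -∂F/∂t.
∂F/∂s = 6(s - 4)(s - 1); at s=3 this is -12, so s increases.
∂F/∂t = 12t(t - 4)(t + 4); at t=-6 this is -1440, so t increases.
s converges to its nearest critical value 4 (a local min of the s-part); t converges to -4. The iterate converges to (4, -4).

(4, -4)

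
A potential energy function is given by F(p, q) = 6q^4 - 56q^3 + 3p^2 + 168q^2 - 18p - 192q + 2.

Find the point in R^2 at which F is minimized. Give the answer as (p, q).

F(p,q) separates as A(p) + B(q) + 2, so its minimum is min A + min B + 2.
A'(p) = 6p - 18 vanishes at p ∈ {3}; B'(q) = 24(q - 4)(q - 2)(q - 1) vanishes at q ∈ {1, 2, 4}.
Local minima of A (where A''>0): A(3)=-27. Local minima of B: B(1)=-74, B(4)=-128.
So the global minimum of F is A(3) + B(4) + 2 = -27 − 128 + 2 = -153, attained at (3, 4).

(3, 4)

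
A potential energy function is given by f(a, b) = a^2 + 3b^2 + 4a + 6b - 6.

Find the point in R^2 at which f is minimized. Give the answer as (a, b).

f(a,b) separates as P(a) + Q(b) − 6, so its minimum is min P + min Q − 6.
P'(a) = 2a + 4 vanishes at a ∈ {-2}; Q'(b) = 6b + 6 vanishes at b ∈ {-1}.
Local minima of P (where P''>0): P(-2)=-4. Local minima of Q: Q(-1)=-3.
So the global minimum of f is P(-2) + Q(-1) − 6 = -4 − 3 − 6 = -13, attained at (-2, -1).

(-2, -1)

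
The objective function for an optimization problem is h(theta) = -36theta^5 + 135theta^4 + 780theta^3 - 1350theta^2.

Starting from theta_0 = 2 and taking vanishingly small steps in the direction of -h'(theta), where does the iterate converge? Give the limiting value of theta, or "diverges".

1

h'(theta) = -180theta(theta - 5)(theta - 1)(theta + 3), so h'(2) = 5400.
Gradient descent moves in the -h' direction, i.e. theta is decreasing.
The nearest critical point in that direction is theta = 1, where h'' = 2880 > 0 (a local minimum). The iterate converges there.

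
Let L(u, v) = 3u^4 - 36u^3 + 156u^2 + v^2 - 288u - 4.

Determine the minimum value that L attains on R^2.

L(u,v) separates as P(u) + Q(v) − 4, so its minimum is min P + min Q − 4.
P'(u) = 12(u - 4)(u - 3)(u - 2) vanishes at u ∈ {2, 3, 4}; Q'(v) = 2v vanishes at v ∈ {0}.
Local minima of P (where P''>0): P(2)=-192, P(4)=-192. Local minima of Q: Q(0)=0.
So the global minimum of L is P(2) + Q(0) − 4 = -192 + 0 − 4 = -196, attained at (2, 0).

-196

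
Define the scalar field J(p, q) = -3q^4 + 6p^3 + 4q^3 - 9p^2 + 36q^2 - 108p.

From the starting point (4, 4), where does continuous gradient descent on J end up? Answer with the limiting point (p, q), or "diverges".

diverges

J is separable, so gradient descent decouples: p follows -∂J/∂p, q follows -∂J/∂q.
∂J/∂p = 18(p - 3)(p + 2); at p=4 this is 108, so p decreases.
∂J/∂q = -12q(q - 3)(q + 2); at q=4 this is -288, so q increases.
The q-coordinate has no critical point in that direction and runs off to infinity.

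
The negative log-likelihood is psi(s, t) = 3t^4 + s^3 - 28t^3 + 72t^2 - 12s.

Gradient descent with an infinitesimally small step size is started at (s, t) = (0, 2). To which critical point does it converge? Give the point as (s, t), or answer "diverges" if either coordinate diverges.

(2, 0)

psi is separable, so gradient descent decouples: s follows -∂psi/∂s, t follows -∂psi/∂t.
∂psi/∂s = 3(s - 2)(s + 2); at s=0 this is -12, so s increases.
∂psi/∂t = 12t(t - 4)(t - 3); at t=2 this is 48, so t decreases.
s converges to its nearest critical value 2 (a local min of the s-part); t converges to 0. The iterate converges to (2, 0).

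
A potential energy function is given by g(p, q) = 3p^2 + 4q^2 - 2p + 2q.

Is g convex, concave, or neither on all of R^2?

convex

g is quadratic, so its Hessian is the constant matrix H = [[6, 0], [0, 8]].
det(H) = 48, tr(H) = 14.
det(H) > 0 and tr(H) > 0, so H is positive definite everywhere: convex.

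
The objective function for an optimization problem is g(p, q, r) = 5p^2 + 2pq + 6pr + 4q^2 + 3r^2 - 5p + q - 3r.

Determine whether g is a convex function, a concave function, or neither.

convex

g is quadratic, so its Hessian is the constant matrix H = [[10, 2, 6], [2, 8, 0], [6, 0, 6]].
Leading principal minors: 10, 76, 168.
All positive ⇒ H ≻ 0 ⇒ convex.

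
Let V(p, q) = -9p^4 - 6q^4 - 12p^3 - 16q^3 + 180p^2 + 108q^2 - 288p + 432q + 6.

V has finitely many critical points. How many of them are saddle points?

4

V separates as a function of p plus a function of q, so ∇V=0 decouples.
∂V/∂p = -36(p - 2)(p - 1)(p + 4) = 0 at p ∈ {-4, 1, 2}; ∂V/∂q = -24(q - 3)(q + 2)(q + 3) = 0 at q ∈ {-3, -2, 3}.
The Hessian is diagonal: diag(V_pp, V_qq). Second derivatives: V_pp(-4)=-1080, V_pp(1)=180, V_pp(2)=-216; V_qq(-3)=-144, V_qq(-2)=120, V_qq(3)=-720.
Saddle points occur where the two diagonal entries have opposite signs: (-4, -2), (1, -3), (1, 3), (2, -2). Count: 4.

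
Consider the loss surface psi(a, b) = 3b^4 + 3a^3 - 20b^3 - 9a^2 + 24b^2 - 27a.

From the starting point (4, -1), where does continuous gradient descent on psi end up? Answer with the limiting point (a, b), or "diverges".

(3, 0)

psi is separable, so gradient descent decouples: a follows -∂psi/∂a, b follows -∂psi/∂b.
∂psi/∂a = 9(a - 3)(a + 1); at a=4 this is 45, so a decreases.
∂psi/∂b = 12b(b - 4)(b - 1); at b=-1 this is -120, so b increases.
a converges to its nearest critical value 3 (a local min of the a-part); b converges to 0. The iterate converges to (3, 0).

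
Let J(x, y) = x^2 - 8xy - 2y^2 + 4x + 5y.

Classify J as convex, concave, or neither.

neither

J is quadratic, so its Hessian is the constant matrix H = [[2, -8], [-8, -4]].
det(H) = -72, tr(H) = -2.
det(H) < 0, so H is indefinite: neither convex nor concave.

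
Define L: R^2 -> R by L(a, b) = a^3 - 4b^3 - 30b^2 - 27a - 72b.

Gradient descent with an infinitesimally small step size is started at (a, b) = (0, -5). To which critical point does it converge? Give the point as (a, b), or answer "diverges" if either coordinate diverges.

L is separable, so gradient descent decouples: a follows -∂L/∂a, b follows -∂L/∂b.
∂L/∂a = 3(a - 3)(a + 3); at a=0 this is -27, so a increases.
∂L/∂b = -12(b + 2)(b + 3); at b=-5 this is -72, so b increases.
a converges to its nearest critical value 3 (a local min of the a-part); b converges to -3. The iterate converges to (3, -3).

(3, -3)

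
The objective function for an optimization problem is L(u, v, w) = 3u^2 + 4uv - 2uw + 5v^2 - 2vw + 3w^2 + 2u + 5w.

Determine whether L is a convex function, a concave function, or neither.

convex

L is quadratic, so its Hessian is the constant matrix H = [[6, 4, -2], [4, 10, -2], [-2, -2, 6]].
Leading principal minors: 6, 44, 232.
All positive ⇒ H ≻ 0 ⇒ convex.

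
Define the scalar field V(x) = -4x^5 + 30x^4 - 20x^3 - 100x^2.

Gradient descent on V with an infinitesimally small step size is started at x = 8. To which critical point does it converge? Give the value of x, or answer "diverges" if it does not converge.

V'(x) = -20x(x - 5)(x - 2)(x + 1), so V'(8) = -25920.
Gradient descent moves in the -V' direction, i.e. x is increasing.
There is no critical point above x=8, and V' keeps the same sign, so the iterate runs off to +∞.

diverges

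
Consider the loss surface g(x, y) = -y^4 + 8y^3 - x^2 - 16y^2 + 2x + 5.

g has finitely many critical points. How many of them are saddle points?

g separates as a function of x plus a function of y, so ∇g=0 decouples.
∂g/∂x = -2(x - 1) = 0 at x ∈ {1}; ∂g/∂y = -4y(y - 4)(y - 2) = 0 at y ∈ {0, 2, 4}.
The Hessian is diagonal: diag(g_xx, g_yy). Second derivatives: g_xx(1)=-2; g_yy(0)=-32, g_yy(2)=16, g_yy(4)=-32.
Saddle points occur where the two diagonal entries have opposite signs: (1, 2). Count: 1.

1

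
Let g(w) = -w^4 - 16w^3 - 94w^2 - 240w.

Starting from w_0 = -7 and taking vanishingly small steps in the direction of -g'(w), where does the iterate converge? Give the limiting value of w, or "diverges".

diverges

g'(w) = -4(w + 3)(w + 4)(w + 5), so g'(-7) = 96.
Gradient descent moves in the -g' direction, i.e. w is decreasing.
There is no critical point below w=-7, and g' keeps the same sign, so the iterate runs off to −∞.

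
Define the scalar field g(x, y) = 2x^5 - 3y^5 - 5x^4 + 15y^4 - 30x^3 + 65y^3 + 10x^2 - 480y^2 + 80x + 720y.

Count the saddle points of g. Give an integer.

g separates as a function of x plus a function of y, so ∇g=0 decouples.
∂g/∂x = 10(x - 4)(x - 1)(x + 1)(x + 2) = 0 at x ∈ {-2, -1, 1, 4}; ∂g/∂y = -15(y - 4)(y - 3)(y - 1)(y + 4) = 0 at y ∈ {-4, 1, 3, 4}.
The Hessian is diagonal: diag(g_xx, g_yy). Second derivatives: g_xx(-2)=-180, g_xx(-1)=100, g_xx(1)=-180, g_xx(4)=900; g_yy(-4)=4200, g_yy(1)=-450, g_yy(3)=210, g_yy(4)=-360.
Saddle points occur where the two diagonal entries have opposite signs: (-2, -4), (-2, 3), (-1, 1), (-1, 4), (1, -4), (1, 3), (4, 1), (4, 4). Count: 8.

8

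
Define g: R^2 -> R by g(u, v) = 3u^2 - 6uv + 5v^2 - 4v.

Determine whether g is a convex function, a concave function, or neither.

g is quadratic, so its Hessian is the constant matrix H = [[6, -6], [-6, 10]].
det(H) = 24, tr(H) = 16.
det(H) > 0 and tr(H) > 0, so H is positive definite everywhere: convex.

convex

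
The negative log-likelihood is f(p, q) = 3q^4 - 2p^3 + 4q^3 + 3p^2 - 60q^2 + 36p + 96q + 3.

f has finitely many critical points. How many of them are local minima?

f separates as a function of p plus a function of q, so ∇f=0 decouples.
∂f/∂p = -6(p - 3)(p + 2) = 0 at p ∈ {-2, 3}; ∂f/∂q = 12(q - 2)(q - 1)(q + 4) = 0 at q ∈ {-4, 1, 2}.
The Hessian is diagonal: diag(f_pp, f_qq). Second derivatives: f_pp(-2)=30, f_pp(3)=-30; f_qq(-4)=360, f_qq(1)=-60, f_qq(2)=72.
Local minima occur where both diagonal entries positive: (-2, -4), (-2, 2). Count: 2.

2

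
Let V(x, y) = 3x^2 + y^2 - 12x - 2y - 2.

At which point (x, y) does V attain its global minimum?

(2, 1)

V(x,y) separates as P(x) + Q(y) − 2, so its minimum is min P + min Q − 2.
P'(x) = 6x - 12 vanishes at x ∈ {2}; Q'(y) = 2y - 2 vanishes at y ∈ {1}.
Local minima of P (where P''>0): P(2)=-12. Local minima of Q: Q(1)=-1.
So the global minimum of V is P(2) + Q(1) − 2 = -12 − 1 − 2 = -15, attained at (2, 1).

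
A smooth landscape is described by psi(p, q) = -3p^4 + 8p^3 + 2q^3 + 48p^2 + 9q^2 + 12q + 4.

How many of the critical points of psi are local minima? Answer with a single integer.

psi separates as a function of p plus a function of q, so ∇psi=0 decouples.
∂psi/∂p = -12p(p - 4)(p + 2) = 0 at p ∈ {-2, 0, 4}; ∂psi/∂q = 6(q + 1)(q + 2) = 0 at q ∈ {-2, -1}.
The Hessian is diagonal: diag(psi_pp, psi_qq). Second derivatives: psi_pp(-2)=-144, psi_pp(0)=96, psi_pp(4)=-288; psi_qq(-2)=-6, psi_qq(-1)=6.
Local minima occur where both diagonal entries positive: (0, -1). Count: 1.

1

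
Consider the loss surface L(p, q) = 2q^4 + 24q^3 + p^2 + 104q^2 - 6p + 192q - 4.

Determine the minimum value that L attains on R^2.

L(p,q) separates as A(p) + B(q) − 4, so its minimum is min A + min B − 4.
A'(p) = 2p - 6 vanishes at p ∈ {3}; B'(q) = 8(q + 2)(q + 3)(q + 4) vanishes at q ∈ {-4, -3, -2}.
Local minima of A (where A''>0): A(3)=-9. Local minima of B: B(-4)=-128, B(-2)=-128.
So the global minimum of L is A(3) + B(-4) − 4 = -9 − 128 − 4 = -141, attained at (3, -4).

-141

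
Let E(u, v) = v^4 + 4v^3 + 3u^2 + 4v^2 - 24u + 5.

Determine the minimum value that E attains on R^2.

E(u,v) separates as P(u) + Q(v) + 5, so its minimum is min P + min Q + 5.
P'(u) = 6u - 24 vanishes at u ∈ {4}; Q'(v) = 4v(v + 1)(v + 2) vanishes at v ∈ {-2, -1, 0}.
Local minima of P (where P''>0): P(4)=-48. Local minima of Q: Q(-2)=0, Q(0)=0.
So the global minimum of E is P(4) + Q(-2) + 5 = -48 + 0 + 5 = -43, attained at (4, -2).

-43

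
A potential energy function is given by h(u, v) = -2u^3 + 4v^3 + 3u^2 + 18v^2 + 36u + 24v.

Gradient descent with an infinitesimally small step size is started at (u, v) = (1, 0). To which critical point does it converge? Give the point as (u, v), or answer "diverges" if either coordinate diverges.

h is separable, so gradient descent decouples: u follows -∂h/∂u, v follows -∂h/∂v.
∂h/∂u = -6(u - 3)(u + 2); at u=1 this is 36, so u decreases.
∂h/∂v = 12(v + 1)(v + 2); at v=0 this is 24, so v decreases.
u converges to its nearest critical value -2 (a local min of the u-part); v converges to -1. The iterate converges to (-2, -1).

(-2, -1)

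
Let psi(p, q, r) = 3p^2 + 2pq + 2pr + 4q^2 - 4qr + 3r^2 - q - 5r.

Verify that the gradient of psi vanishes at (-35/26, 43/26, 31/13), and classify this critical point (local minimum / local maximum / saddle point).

local minimum

∇psi = (6p + 2q + 2r, 2p + 8q - 4r - 1, 2p - 4q + 6r - 5); substituting (-35/26, 43/26, 31/13) gives ∇psi = (0, 0, 0), so (-35/26, 43/26, 31/13) is indeed a critical point.
The Hessian is constant: H = [[6, 2, 2], [2, 8, -4], [2, -4, 6]].
Leading principal minors: Δ₁ = 6, Δ₂ = 44, Δ₃ = 104.
All leading minors are positive, so H is positive definite: a local minimum.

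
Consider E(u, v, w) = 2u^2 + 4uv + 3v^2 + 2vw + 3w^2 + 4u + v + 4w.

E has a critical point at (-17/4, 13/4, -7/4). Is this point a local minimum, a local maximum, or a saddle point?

The Hessian is constant: H = [[4, 4, 0], [4, 6, 2], [0, 2, 6]].
Leading principal minors: Δ₁ = 4, Δ₂ = 8, Δ₃ = 32.
All leading minors are positive, so H is positive definite: a local minimum.

local minimum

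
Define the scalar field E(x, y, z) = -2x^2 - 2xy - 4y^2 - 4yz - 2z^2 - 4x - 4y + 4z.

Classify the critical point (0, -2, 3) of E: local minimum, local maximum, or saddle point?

local maximum

The Hessian is constant: H = [[-4, -2, 0], [-2, -8, -4], [0, -4, -4]].
Leading principal minors: Δ₁ = -4, Δ₂ = 28, Δ₃ = -48.
The minors alternate sign starting negative (−, +, −), so H is negative definite: a local maximum.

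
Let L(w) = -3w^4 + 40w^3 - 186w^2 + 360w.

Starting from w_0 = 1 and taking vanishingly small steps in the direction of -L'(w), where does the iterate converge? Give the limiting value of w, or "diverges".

diverges

L'(w) = -12(w - 5)(w - 3)(w - 2), so L'(1) = 96.
Gradient descent moves in the -L' direction, i.e. w is decreasing.
There is no critical point below w=1, and L' keeps the same sign, so the iterate runs off to −∞.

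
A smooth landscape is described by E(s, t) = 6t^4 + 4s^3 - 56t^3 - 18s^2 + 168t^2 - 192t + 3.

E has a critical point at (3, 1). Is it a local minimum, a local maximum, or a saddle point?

local minimum

The mixed partial ∂²E/∂s∂t is 0, so the Hessian at any point is diag(E_ss, E_tt) = diag(12(2s - 3), 24(3t^2 - 14t + 14)).
At (3, 1): H = diag(36, 72).
Both eigenvalues are positive, so H is positive definite: a local minimum.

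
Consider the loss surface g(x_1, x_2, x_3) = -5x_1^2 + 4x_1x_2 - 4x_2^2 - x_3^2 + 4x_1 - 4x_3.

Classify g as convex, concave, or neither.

concave

g is quadratic, so its Hessian is the constant matrix H = [[-10, 4, 0], [4, -8, 0], [0, 0, -2]].
Leading principal minors: -10, 64, -128.
Signs alternate −, +, − ⇒ H ≺ 0 ⇒ concave.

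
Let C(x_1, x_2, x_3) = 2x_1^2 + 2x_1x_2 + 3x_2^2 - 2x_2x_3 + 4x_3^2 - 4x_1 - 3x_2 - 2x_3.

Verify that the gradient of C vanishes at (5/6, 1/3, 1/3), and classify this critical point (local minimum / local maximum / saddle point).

local minimum

∇C = (4x_1 + 2x_2 - 4, 2x_1 + 6x_2 - 2x_3 - 3, -2x_2 + 8x_3 - 2); substituting (5/6, 1/3, 1/3) gives ∇C = (0, 0, 0), so (5/6, 1/3, 1/3) is indeed a critical point.
The Hessian is constant: H = [[4, 2, 0], [2, 6, -2], [0, -2, 8]].
Leading principal minors: Δ₁ = 4, Δ₂ = 20, Δ₃ = 144.
All leading minors are positive, so H is positive definite: a local minimum.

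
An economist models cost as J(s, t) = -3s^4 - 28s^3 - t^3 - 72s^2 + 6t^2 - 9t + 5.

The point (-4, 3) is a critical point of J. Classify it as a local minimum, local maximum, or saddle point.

The mixed partial ∂²J/∂s∂t is 0, so the Hessian at any point is diag(J_ss, J_tt) = diag(-12(3s^2 + 14s + 12), 6(-t + 2)).
At (-4, 3): H = diag(-48, -6).
Both eigenvalues are negative, so H is negative definite: a local maximum.

local maximum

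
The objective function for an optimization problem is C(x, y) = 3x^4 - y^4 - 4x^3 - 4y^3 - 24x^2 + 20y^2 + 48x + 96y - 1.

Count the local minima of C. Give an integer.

2

C separates as a function of x plus a function of y, so ∇C=0 decouples.
∂C/∂x = 12(x - 2)(x - 1)(x + 2) = 0 at x ∈ {-2, 1, 2}; ∂C/∂y = -4(y - 3)(y + 2)(y + 4) = 0 at y ∈ {-4, -2, 3}.
The Hessian is diagonal: diag(C_xx, C_yy). Second derivatives: C_xx(-2)=144, C_xx(1)=-36, C_xx(2)=48; C_yy(-4)=-56, C_yy(-2)=40, C_yy(3)=-140.
Local minima occur where both diagonal entries positive: (-2, -2), (2, -2). Count: 2.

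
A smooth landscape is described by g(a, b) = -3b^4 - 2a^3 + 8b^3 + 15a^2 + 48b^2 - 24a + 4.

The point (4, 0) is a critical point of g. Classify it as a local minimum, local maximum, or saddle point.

saddle point

The mixed partial ∂²g/∂a∂b is 0, so the Hessian at any point is diag(g_aa, g_bb) = diag(6(-2a + 5), 12(-3b^2 + 4b + 8)).
At (4, 0): H = diag(-18, 96).
The eigenvalues have opposite signs, so H is indefinite: a saddle point.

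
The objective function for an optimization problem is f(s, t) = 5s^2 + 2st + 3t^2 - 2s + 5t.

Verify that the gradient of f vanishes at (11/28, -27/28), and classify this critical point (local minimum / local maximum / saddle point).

∇f = (10s + 2t - 2, 2s + 6t + 5); substituting (11/28, -27/28) gives ∇f = (0, 0), so (11/28, -27/28) is indeed a critical point.
The Hessian of f is constant: H = [[10, 2], [2, 6]].
det(H) = 10·6 − 2² = 56.
det(H) > 0 and tr(H) = 16 > 0, so H is positive definite and the point is a local minimum.

local minimum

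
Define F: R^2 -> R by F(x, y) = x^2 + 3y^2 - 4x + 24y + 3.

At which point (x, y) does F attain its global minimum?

(2, -4)

F(x,y) separates as P(x) + Q(y) + 3, so its minimum is min P + min Q + 3.
P'(x) = 2x - 4 vanishes at x ∈ {2}; Q'(y) = 6y + 24 vanishes at y ∈ {-4}.
Local minima of P (where P''>0): P(2)=-4. Local minima of Q: Q(-4)=-48.
So the global minimum of F is P(2) + Q(-4) + 3 = -4 − 48 + 3 = -49, attained at (2, -4).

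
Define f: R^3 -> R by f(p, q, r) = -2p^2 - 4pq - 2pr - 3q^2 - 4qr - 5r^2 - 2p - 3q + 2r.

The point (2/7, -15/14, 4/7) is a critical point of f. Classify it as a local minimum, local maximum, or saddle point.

The Hessian is constant: H = [[-4, -4, -2], [-4, -6, -4], [-2, -4, -10]].
Leading principal minors: Δ₁ = -4, Δ₂ = 8, Δ₃ = -56.
The minors alternate sign starting negative (−, +, −), so H is negative definite: a local maximum.

local maximum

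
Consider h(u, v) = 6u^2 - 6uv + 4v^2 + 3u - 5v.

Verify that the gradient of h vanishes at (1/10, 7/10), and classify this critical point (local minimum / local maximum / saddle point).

∇h = (12u - 6v + 3, -6u + 8v - 5); substituting (1/10, 7/10) gives ∇h = (0, 0), so (1/10, 7/10) is indeed a critical point.
The Hessian of h is constant: H = [[12, -6], [-6, 8]].
det(H) = 12·8 − (-6)² = 60.
det(H) > 0 and tr(H) = 20 > 0, so H is positive definite and the point is a local minimum.

local minimum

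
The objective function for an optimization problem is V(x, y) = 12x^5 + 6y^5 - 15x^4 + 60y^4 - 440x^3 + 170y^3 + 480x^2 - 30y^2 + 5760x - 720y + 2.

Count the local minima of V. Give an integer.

V separates as a function of x plus a function of y, so ∇V=0 decouples.
∂V/∂x = 60(x - 4)(x - 3)(x + 2)(x + 4) = 0 at x ∈ {-4, -2, 3, 4}; ∂V/∂y = 30(y - 1)(y + 2)(y + 3)(y + 4) = 0 at y ∈ {-4, -3, -2, 1}.
The Hessian is diagonal: diag(V_xx, V_yy). Second derivatives: V_xx(-4)=-6720, V_xx(-2)=3600, V_xx(3)=-2100, V_xx(4)=2880; V_yy(-4)=-300, V_yy(-3)=120, V_yy(-2)=-180, V_yy(1)=1800.
Local minima occur where both diagonal entries positive: (-2, -3), (-2, 1), (4, -3), (4, 1). Count: 4.

4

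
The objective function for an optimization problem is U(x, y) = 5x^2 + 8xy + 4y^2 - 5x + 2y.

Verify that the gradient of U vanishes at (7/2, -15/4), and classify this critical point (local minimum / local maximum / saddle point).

local minimum

∇U = (10x + 8y - 5, 8x + 8y + 2); substituting (7/2, -15/4) gives ∇U = (0, 0), so (7/2, -15/4) is indeed a critical point.
The Hessian of U is constant: H = [[10, 8], [8, 8]].
det(H) = 10·8 − 8² = 16.
det(H) > 0 and tr(H) = 18 > 0, so H is positive definite and the point is a local minimum.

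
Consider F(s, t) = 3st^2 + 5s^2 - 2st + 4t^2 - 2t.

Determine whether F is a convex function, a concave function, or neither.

The term 3st^2 is cubic, so the Hessian is not constant.
∂²F/∂t² = 6s + 8, which takes both signs as s varies (negative for sufficiently negative s). A diagonal entry of the Hessian changing sign means the Hessian is neither positive- nor negative-semidefinite on all of R^2.

neither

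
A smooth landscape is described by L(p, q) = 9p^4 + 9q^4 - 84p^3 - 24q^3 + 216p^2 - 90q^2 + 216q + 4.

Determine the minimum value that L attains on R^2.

-452

L(p,q) separates as A(p) + B(q) + 4, so its minimum is min A + min B + 4.
A'(p) = 36p(p - 4)(p - 3) vanishes at p ∈ {0, 3, 4}; B'(q) = 36(q - 3)(q - 1)(q + 2) vanishes at q ∈ {-2, 1, 3}.
Local minima of A (where A''>0): A(0)=0, A(4)=384. Local minima of B: B(-2)=-456, B(3)=-81.
So the global minimum of L is A(0) + B(-2) + 4 = 0 − 456 + 4 = -452, attained at (0, -2).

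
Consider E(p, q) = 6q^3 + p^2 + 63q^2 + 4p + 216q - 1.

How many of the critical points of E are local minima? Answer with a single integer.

1

E separates as a function of p plus a function of q, so ∇E=0 decouples.
∂E/∂p = 2(p + 2) = 0 at p ∈ {-2}; ∂E/∂q = 18(q + 3)(q + 4) = 0 at q ∈ {-4, -3}.
The Hessian is diagonal: diag(E_pp, E_qq). Second derivatives: E_pp(-2)=2; E_qq(-4)=-18, E_qq(-3)=18.
Local minima occur where both diagonal entries positive: (-2, -3). Count: 1.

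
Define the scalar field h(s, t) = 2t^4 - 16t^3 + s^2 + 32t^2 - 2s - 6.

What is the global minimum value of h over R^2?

h(s,t) separates as P(s) + Q(t) − 6, so its minimum is min P + min Q − 6.
P'(s) = 2s - 2 vanishes at s ∈ {1}; Q'(t) = 8t(t - 4)(t - 2) vanishes at t ∈ {0, 2, 4}.
Local minima of P (where P''>0): P(1)=-1. Local minima of Q: Q(0)=0, Q(4)=0.
So the global minimum of h is P(1) + Q(0) − 6 = -1 + 0 − 6 = -7, attained at (1, 0).

-7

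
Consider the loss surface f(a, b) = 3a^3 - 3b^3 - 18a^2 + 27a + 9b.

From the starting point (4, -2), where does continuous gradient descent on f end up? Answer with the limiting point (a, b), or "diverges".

(3, -1)

f is separable, so gradient descent decouples: a follows -∂f/∂a, b follows -∂f/∂b.
∂f/∂a = 9(a - 3)(a - 1); at a=4 this is 27, so a decreases.
∂f/∂b = -9(b - 1)(b + 1); at b=-2 this is -27, so b increases.
a converges to its nearest critical value 3 (a local min of the a-part); b converges to -1. The iterate converges to (3, -1).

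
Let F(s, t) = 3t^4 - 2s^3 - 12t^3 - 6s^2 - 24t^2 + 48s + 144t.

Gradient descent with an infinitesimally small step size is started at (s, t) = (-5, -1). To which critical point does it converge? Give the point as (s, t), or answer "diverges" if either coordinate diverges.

F is separable, so gradient descent decouples: s follows -∂F/∂s, t follows -∂F/∂t.
∂F/∂s = -6(s - 2)(s + 4); at s=-5 this is -42, so s increases.
∂F/∂t = 12(t - 3)(t - 2)(t + 2); at t=-1 this is 144, so t decreases.
s converges to its nearest critical value -4 (a local min of the s-part); t converges to -2. The iterate converges to (-4, -2).

(-4, -2)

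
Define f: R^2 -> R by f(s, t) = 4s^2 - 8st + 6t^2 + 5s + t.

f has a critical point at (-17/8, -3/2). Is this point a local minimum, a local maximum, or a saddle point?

The Hessian of f is constant: H = [[8, -8], [-8, 12]].
det(H) = 8·12 − (-8)² = 32.
det(H) > 0 and tr(H) = 20 > 0, so H is positive definite and the point is a local minimum.

local minimum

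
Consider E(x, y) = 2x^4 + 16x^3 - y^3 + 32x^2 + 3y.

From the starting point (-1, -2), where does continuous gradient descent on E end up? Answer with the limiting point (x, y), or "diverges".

(0, -1)

E is separable, so gradient descent decouples: x follows -∂E/∂x, y follows -∂E/∂y.
∂E/∂x = 8x(x + 2)(x + 4); at x=-1 this is -24, so x increases.
∂E/∂y = -3(y - 1)(y + 1); at y=-2 this is -9, so y increases.
x converges to its nearest critical value 0 (a local min of the x-part); y converges to -1. The iterate converges to (0, -1).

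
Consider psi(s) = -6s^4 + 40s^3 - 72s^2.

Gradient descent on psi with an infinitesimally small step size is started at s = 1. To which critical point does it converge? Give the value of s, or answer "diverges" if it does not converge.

psi'(s) = -24s(s - 3)(s - 2), so psi'(1) = -48.
Gradient descent moves in the -psi' direction, i.e. s is increasing.
The nearest critical point in that direction is s = 2, where psi'' = 48 > 0 (a local minimum). The iterate converges there.

2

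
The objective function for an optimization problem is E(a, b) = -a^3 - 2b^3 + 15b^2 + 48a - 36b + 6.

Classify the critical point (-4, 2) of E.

The mixed partial ∂²E/∂a∂b is 0, so the Hessian at any point is diag(E_aa, E_bb) = diag(-6a, 6(-2b + 5)).
At (-4, 2): H = diag(24, 6).
Both eigenvalues are positive, so H is positive definite: a local minimum.

local minimum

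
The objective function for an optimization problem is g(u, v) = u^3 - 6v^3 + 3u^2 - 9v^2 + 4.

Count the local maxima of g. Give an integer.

g separates as a function of u plus a function of v, so ∇g=0 decouples.
∂g/∂u = 3u(u + 2) = 0 at u ∈ {-2, 0}; ∂g/∂v = -18v(v + 1) = 0 at v ∈ {-1, 0}.
The Hessian is diagonal: diag(g_uu, g_vv). Second derivatives: g_uu(-2)=-6, g_uu(0)=6; g_vv(-1)=18, g_vv(0)=-18.
Local maxima occur where both diagonal entries negative: (-2, 0). Count: 1.

1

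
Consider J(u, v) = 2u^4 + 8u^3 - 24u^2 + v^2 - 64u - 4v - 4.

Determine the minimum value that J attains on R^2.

J(u,v) separates as P(u) + Q(v) − 4, so its minimum is min P + min Q − 4.
P'(u) = 8(u - 2)(u + 1)(u + 4) vanishes at u ∈ {-4, -1, 2}; Q'(v) = 2v - 4 vanishes at v ∈ {2}.
Local minima of P (where P''>0): P(-4)=-128, P(2)=-128. Local minima of Q: Q(2)=-4.
So the global minimum of J is P(-4) + Q(2) − 4 = -128 − 4 − 4 = -136, attained at (-4, 2).

-136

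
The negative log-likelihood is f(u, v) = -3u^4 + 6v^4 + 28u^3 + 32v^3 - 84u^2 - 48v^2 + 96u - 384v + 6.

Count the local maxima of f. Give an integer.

2

f separates as a function of u plus a function of v, so ∇f=0 decouples.
∂f/∂u = -12(u - 4)(u - 2)(u - 1) = 0 at u ∈ {1, 2, 4}; ∂f/∂v = 24(v - 2)(v + 2)(v + 4) = 0 at v ∈ {-4, -2, 2}.
The Hessian is diagonal: diag(f_uu, f_vv). Second derivatives: f_uu(1)=-36, f_uu(2)=24, f_uu(4)=-72; f_vv(-4)=288, f_vv(-2)=-192, f_vv(2)=576.
Local maxima occur where both diagonal entries negative: (1, -2), (4, -2). Count: 2.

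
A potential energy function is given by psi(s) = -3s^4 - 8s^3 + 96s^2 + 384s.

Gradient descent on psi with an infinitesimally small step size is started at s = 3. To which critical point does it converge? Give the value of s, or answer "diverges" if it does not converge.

-2

psi'(s) = -12(s - 4)(s + 2)(s + 4), so psi'(3) = 420.
Gradient descent moves in the -psi' direction, i.e. s is decreasing.
The nearest critical point in that direction is s = -2, where psi'' = 144 > 0 (a local minimum). The iterate converges there.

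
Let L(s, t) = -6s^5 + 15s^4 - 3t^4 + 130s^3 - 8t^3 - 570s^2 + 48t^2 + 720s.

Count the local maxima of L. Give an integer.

4

L separates as a function of s plus a function of t, so ∇L=0 decouples.
∂L/∂s = -30(s - 3)(s - 2)(s - 1)(s + 4) = 0 at s ∈ {-4, 1, 2, 3}; ∂L/∂t = -12t(t - 2)(t + 4) = 0 at t ∈ {-4, 0, 2}.
The Hessian is diagonal: diag(L_ss, L_tt). Second derivatives: L_ss(-4)=6300, L_ss(1)=-300, L_ss(2)=180, L_ss(3)=-420; L_tt(-4)=-288, L_tt(0)=96, L_tt(2)=-144.
Local maxima occur where both diagonal entries negative: (1, -4), (1, 2), (3, -4), (3, 2). Count: 4.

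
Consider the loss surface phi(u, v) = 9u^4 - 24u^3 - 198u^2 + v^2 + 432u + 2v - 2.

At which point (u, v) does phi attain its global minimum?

phi(u,v) separates as P(u) + Q(v) − 2, so its minimum is min P + min Q − 2.
P'(u) = 36(u - 4)(u - 1)(u + 3) vanishes at u ∈ {-3, 1, 4}; Q'(v) = 2v + 2 vanishes at v ∈ {-1}.
Local minima of P (where P''>0): P(-3)=-1701, P(4)=-672. Local minima of Q: Q(-1)=-1.
So the global minimum of phi is P(-3) + Q(-1) − 2 = -1701 − 1 − 2 = -1704, attained at (-3, -1).

(-3, -1)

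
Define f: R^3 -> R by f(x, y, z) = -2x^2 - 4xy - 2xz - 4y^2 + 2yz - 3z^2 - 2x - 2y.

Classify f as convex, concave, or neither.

f is quadratic, so its Hessian is the constant matrix H = [[-4, -4, -2], [-4, -8, 2], [-2, 2, -6]].
Leading principal minors: -4, 16, -16.
Signs alternate −, +, − ⇒ H ≺ 0 ⇒ concave.

concave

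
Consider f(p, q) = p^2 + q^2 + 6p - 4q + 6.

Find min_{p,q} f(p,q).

f(p,q) separates as A(p) + B(q) + 6, so its minimum is min A + min B + 6.
A'(p) = 2p + 6 vanishes at p ∈ {-3}; B'(q) = 2q - 4 vanishes at q ∈ {2}.
Local minima of A (where A''>0): A(-3)=-9. Local minima of B: B(2)=-4.
So the global minimum of f is A(-3) + B(2) + 6 = -9 − 4 + 6 = -7, attained at (-3, 2).

-7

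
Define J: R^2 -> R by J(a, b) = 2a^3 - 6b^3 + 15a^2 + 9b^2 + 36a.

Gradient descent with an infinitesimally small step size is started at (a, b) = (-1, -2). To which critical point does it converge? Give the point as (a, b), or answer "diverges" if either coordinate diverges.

(-2, 0)

J is separable, so gradient descent decouples: a follows -∂J/∂a, b follows -∂J/∂b.
∂J/∂a = 6(a + 2)(a + 3); at a=-1 this is 12, so a decreases.
∂J/∂b = -18b(b - 1); at b=-2 this is -108, so b increases.
a converges to its nearest critical value -2 (a local min of the a-part); b converges to 0. The iterate converges to (-2, 0).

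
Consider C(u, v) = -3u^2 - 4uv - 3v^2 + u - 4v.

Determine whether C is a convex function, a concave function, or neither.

C is quadratic, so its Hessian is the constant matrix H = [[-6, -4], [-4, -6]].
det(H) = 20, tr(H) = -12.
det(H) > 0 and tr(H) < 0, so H is negative definite everywhere: concave.

concave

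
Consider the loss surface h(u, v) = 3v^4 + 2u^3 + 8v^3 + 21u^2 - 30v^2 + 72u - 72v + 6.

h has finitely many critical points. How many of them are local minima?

2

h separates as a function of u plus a function of v, so ∇h=0 decouples.
∂h/∂u = 6(u + 3)(u + 4) = 0 at u ∈ {-4, -3}; ∂h/∂v = 12(v - 2)(v + 1)(v + 3) = 0 at v ∈ {-3, -1, 2}.
The Hessian is diagonal: diag(h_uu, h_vv). Second derivatives: h_uu(-4)=-6, h_uu(-3)=6; h_vv(-3)=120, h_vv(-1)=-72, h_vv(2)=180.
Local minima occur where both diagonal entries positive: (-3, -3), (-3, 2). Count: 2.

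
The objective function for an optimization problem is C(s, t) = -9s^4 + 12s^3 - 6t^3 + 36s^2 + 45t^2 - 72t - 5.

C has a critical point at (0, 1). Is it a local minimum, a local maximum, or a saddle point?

local minimum

The mixed partial ∂²C/∂s∂t is 0, so the Hessian at any point is diag(C_ss, C_tt) = diag(36(-3s^2 + 2s + 2), 18(-2t + 5)).
At (0, 1): H = diag(72, 54).
Both eigenvalues are positive, so H is positive definite: a local minimum.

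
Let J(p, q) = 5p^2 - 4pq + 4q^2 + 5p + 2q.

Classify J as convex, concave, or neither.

convex

J is quadratic, so its Hessian is the constant matrix H = [[10, -4], [-4, 8]].
det(H) = 64, tr(H) = 18.
det(H) > 0 and tr(H) > 0, so H is positive definite everywhere: convex.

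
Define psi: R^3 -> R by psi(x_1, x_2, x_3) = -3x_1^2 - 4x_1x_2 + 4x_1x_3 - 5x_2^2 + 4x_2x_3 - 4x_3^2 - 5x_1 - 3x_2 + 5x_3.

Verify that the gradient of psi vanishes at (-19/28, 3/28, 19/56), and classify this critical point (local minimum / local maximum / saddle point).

∇psi = (-6x_1 - 4x_2 + 4x_3 - 5, -4x_1 - 10x_2 + 4x_3 - 3, 4x_1 + 4x_2 - 8x_3 + 5); substituting (-19/28, 3/28, 19/56) gives ∇psi = (0, 0, 0), so (-19/28, 3/28, 19/56) is indeed a critical point.
The Hessian is constant: H = [[-6, -4, 4], [-4, -10, 4], [4, 4, -8]].
Leading principal minors: Δ₁ = -6, Δ₂ = 44, Δ₃ = -224.
The minors alternate sign starting negative (−, +, −), so H is negative definite: a local maximum.

local maximum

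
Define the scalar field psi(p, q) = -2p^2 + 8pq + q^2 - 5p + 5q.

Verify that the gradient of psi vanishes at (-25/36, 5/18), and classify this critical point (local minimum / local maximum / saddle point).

∇psi = (-4p + 8q - 5, 8p + 2q + 5); substituting (-25/36, 5/18) gives ∇psi = (0, 0), so (-25/36, 5/18) is indeed a critical point.
The Hessian of psi is constant: H = [[-4, 8], [8, 2]].
det(H) = (-4)·2 − 8² = -72.
Since det(H) < 0, H is indefinite and the critical point is a saddle point.

saddle point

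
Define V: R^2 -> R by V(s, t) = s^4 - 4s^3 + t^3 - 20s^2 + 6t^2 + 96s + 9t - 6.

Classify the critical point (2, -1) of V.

saddle point

The mixed partial ∂²V/∂s∂t is 0, so the Hessian at any point is diag(V_ss, V_tt) = diag(4(3s^2 - 6s - 10), 6(t + 2)).
At (2, -1): H = diag(-40, 6).
The eigenvalues have opposite signs, so H is indefinite: a saddle point.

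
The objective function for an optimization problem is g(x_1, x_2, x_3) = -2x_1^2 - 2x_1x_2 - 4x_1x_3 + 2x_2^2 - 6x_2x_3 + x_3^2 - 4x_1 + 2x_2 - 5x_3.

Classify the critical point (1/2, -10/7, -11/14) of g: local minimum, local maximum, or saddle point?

The Hessian is constant: H = [[-4, -2, -4], [-2, 4, -6], [-4, -6, 2]].
Leading principal minors: Δ₁ = -4, Δ₂ = -20, Δ₃ = -56.
The minors fit neither the all-positive nor the alternating-sign pattern, so H is indefinite: a saddle point.

saddle point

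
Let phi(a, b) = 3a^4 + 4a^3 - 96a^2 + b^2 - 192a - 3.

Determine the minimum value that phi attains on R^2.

-1283

phi(a,b) separates as P(a) + Q(b) − 3, so its minimum is min P + min Q − 3.
P'(a) = 12(a - 4)(a + 1)(a + 4) vanishes at a ∈ {-4, -1, 4}; Q'(b) = 2b vanishes at b ∈ {0}.
Local minima of P (where P''>0): P(-4)=-256, P(4)=-1280. Local minima of Q: Q(0)=0.
So the global minimum of phi is P(4) + Q(0) − 3 = -1280 + 0 − 3 = -1283, attained at (4, 0).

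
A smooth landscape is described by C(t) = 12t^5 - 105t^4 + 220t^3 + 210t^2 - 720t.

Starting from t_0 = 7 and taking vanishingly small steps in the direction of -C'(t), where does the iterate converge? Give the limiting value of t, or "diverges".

4

C'(t) = 60(t - 4)(t - 3)(t - 1)(t + 1), so C'(7) = 34560.
Gradient descent moves in the -C' direction, i.e. t is decreasing.
The nearest critical point in that direction is t = 4, where C'' = 900 > 0 (a local minimum). The iterate converges there.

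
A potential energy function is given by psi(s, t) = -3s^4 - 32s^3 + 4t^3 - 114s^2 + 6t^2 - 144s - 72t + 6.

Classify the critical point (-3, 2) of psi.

local minimum

The mixed partial ∂²psi/∂s∂t is 0, so the Hessian at any point is diag(psi_ss, psi_tt) = diag(-12(3s^2 + 16s + 19), 12(2t + 1)).
At (-3, 2): H = diag(24, 60).
Both eigenvalues are positive, so H is positive definite: a local minimum.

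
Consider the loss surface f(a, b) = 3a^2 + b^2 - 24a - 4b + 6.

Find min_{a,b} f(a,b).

-46

f(a,b) separates as P(a) + Q(b) + 6, so its minimum is min P + min Q + 6.
P'(a) = 6a - 24 vanishes at a ∈ {4}; Q'(b) = 2b - 4 vanishes at b ∈ {2}.
Local minima of P (where P''>0): P(4)=-48. Local minima of Q: Q(2)=-4.
So the global minimum of f is P(4) + Q(2) + 6 = -48 − 4 + 6 = -46, attained at (4, 2).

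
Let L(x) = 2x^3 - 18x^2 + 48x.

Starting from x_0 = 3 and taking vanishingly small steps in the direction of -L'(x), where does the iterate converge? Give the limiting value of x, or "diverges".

4

L'(x) = 6(x - 4)(x - 2), so L'(3) = -6.
Gradient descent moves in the -L' direction, i.e. x is increasing.
The nearest critical point in that direction is x = 4, where L'' = 12 > 0 (a local minimum). The iterate converges there.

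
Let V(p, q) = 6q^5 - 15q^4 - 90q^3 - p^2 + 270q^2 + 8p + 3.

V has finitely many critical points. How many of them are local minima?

V separates as a function of p plus a function of q, so ∇V=0 decouples.
∂V/∂p = -2(p - 4) = 0 at p ∈ {4}; ∂V/∂q = 30q(q - 3)(q - 2)(q + 3) = 0 at q ∈ {-3, 0, 2, 3}.
The Hessian is diagonal: diag(V_pp, V_qq). Second derivatives: V_pp(4)=-2; V_qq(-3)=-2700, V_qq(0)=540, V_qq(2)=-300, V_qq(3)=540.
Local minima occur where both diagonal entries positive: none. Count: 0.

0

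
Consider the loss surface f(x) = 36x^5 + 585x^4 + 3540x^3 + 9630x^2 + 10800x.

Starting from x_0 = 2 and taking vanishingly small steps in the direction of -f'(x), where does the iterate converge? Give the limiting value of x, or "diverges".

-1

f'(x) = 180(x + 1)(x + 3)(x + 4)(x + 5), so f'(2) = 113400.
Gradient descent moves in the -f' direction, i.e. x is decreasing.
The nearest critical point in that direction is x = -1, where f'' = 4320 > 0 (a local minimum). The iterate converges there.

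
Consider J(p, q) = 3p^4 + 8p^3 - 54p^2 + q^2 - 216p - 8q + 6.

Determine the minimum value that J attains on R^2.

-685

J(p,q) separates as A(p) + B(q) + 6, so its minimum is min A + min B + 6.
A'(p) = 12(p - 3)(p + 2)(p + 3) vanishes at p ∈ {-3, -2, 3}; B'(q) = 2q - 8 vanishes at q ∈ {4}.
Local minima of A (where A''>0): A(-3)=189, A(3)=-675. Local minima of B: B(4)=-16.
So the global minimum of J is A(3) + B(4) + 6 = -675 − 16 + 6 = -685, attained at (3, 4).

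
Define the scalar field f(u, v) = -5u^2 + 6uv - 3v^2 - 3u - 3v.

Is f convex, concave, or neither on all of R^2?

f is quadratic, so its Hessian is the constant matrix H = [[-10, 6], [6, -6]].
det(H) = 24, tr(H) = -16.
det(H) > 0 and tr(H) < 0, so H is negative definite everywhere: concave.

concave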